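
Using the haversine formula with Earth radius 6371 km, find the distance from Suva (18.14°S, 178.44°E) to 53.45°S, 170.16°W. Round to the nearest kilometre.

Δλ = -170.16 − 178.44 = -348.60°; wrapped into (−180°, 180°]: 11.40°.
Δφ = -53.45 − -18.14 = -35.31°.
a = sin²(Δφ/2) + cos φ₁ · cos φ₂ · sin²(Δλ/2) = 0.097564.
c = 2·atan2(√a, √(1−a)) = 0.63534 rad → d = 6371·c ≈ 4047.73 km.

4048 km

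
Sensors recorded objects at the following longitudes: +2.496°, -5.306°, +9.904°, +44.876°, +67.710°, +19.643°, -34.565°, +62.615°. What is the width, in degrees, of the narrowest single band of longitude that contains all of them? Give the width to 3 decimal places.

Sort the longitudes: -34.565°, -5.306°, +2.496°, +9.904°, +19.643°, +44.876°, +62.615°, +67.710°.
Eastward gaps between consecutive values (wrapping around): 29.259°, 7.802°, 7.408°, 9.739°, 25.233°, 17.739°, 5.095°, 257.725°.
Largest gap = 257.725° ⇒ minimal covering band is its complement: 360° − 257.725° = 102.275°.
Band runs from -34.565° eastward to +67.710°.

102.275°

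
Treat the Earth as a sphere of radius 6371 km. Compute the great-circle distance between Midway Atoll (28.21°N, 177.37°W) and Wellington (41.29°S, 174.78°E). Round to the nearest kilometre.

7770 km

Δλ = 174.78 − -177.37 = 352.15°; wrapped into (−180°, 180°]: -7.85°.
Δφ = -41.29 − 28.21 = -69.50°.
a = sin²(Δφ/2) + cos φ₁ · cos φ₂ · sin²(Δλ/2) = 0.327999.
c = 2·atan2(√a, √(1−a)) = 1.21962 rad → d = 6371·c ≈ 7770.20 km.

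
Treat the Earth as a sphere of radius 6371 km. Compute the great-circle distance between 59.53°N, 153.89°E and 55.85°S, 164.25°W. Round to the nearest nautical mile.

Δλ = -164.25 − 153.89 = -318.14°; wrapped into (−180°, 180°]: 41.86°.
Δφ = -55.85 − 59.53 = -115.38°.
a = sin²(Δφ/2) + cos φ₁ · cos φ₂ · sin²(Δλ/2) = 0.750636.
c = 2·atan2(√a, √(1−a)) = 2.09586 rad → d = 6371·c ≈ 13352.75 km ≈ 7209.91 nmi.

7210 nmi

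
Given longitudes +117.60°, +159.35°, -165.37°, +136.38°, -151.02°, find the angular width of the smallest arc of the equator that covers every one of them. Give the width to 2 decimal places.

Sort the longitudes: -165.37°, -151.02°, +117.60°, +136.38°, +159.35°.
Eastward gaps between consecutive values (wrapping around): 14.35°, 268.62°, 18.78°, 22.97°, 35.28°.
Largest gap = 268.62° ⇒ minimal covering band is its complement: 360° − 268.62° = 91.38°.
Band runs from +117.60° eastward to -151.02°, crossing the antimeridian.

91.38°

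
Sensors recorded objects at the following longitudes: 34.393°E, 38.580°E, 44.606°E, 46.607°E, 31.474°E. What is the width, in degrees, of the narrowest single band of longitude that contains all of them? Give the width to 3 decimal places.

15.133°

Sort the longitudes: +31.474°, +34.393°, +38.580°, +44.606°, +46.607°.
Eastward gaps between consecutive values (wrapping around): 2.919°, 4.187°, 6.026°, 2.001°, 344.867°.
Largest gap = 344.867° ⇒ minimal covering band is its complement: 360° − 344.867° = 15.133°.
Band runs from +31.474° eastward to +46.607°.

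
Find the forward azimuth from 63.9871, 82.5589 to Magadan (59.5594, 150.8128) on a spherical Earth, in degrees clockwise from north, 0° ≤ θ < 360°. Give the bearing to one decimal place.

66.0°

Δλ = 150.8128 − 82.5589 = 68.2539°.
θ = atan2( sin Δλ · cos φ₂ , cos φ₁ · sin φ₂ − sin φ₁ · cos φ₂ · cos Δλ )
  = atan2(0.47059, 0.20943) = 66.010° → normalised to [0°, 360°): 66.010°.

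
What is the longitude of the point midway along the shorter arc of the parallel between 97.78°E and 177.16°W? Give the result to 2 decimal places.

140.31°E

Signed shortest Δλ from +97.78° to -177.16° is +85.06°.
Midpoint longitude = +97.78° + (+85.06°)/2 = +97.78° + 42.53° = +140.31°.
(The naïve average (+97.78 + -177.16)/2 = -39.69° is on the wrong side of the globe.)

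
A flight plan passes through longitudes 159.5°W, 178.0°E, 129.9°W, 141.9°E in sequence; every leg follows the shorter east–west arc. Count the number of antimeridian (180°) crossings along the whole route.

3

Leg 1: -159.5° → +178.0°, shortest Δλ = -22.5° (west) — crosses 180°.
Leg 2: +178.0° → -129.9°, shortest Δλ = 52.1° (east) — crosses 180°.
Leg 3: -129.9° → +141.9°, shortest Δλ = -88.2° (west) — crosses 180°.
Total crossings: 3.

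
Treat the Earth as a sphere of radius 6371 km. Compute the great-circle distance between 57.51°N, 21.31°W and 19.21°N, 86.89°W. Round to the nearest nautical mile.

3653 nmi

Δλ = -86.89 − -21.31 = -65.58°.
Δφ = 19.21 − 57.51 = -38.30°.
a = sin²(Δφ/2) + cos φ₁ · cos φ₂ · sin²(Δλ/2) = 0.256381.
c = 2·atan2(√a, √(1−a)) = 1.06187 rad → d = 6371·c ≈ 6765.18 km ≈ 3652.91 nmi.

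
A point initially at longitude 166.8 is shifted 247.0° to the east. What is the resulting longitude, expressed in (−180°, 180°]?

Start at +166.8°; shift +247.0° → +413.8°.
+413.8° lies outside (−180°, 180°]; subtract 360° → +53.8°.

+53.8°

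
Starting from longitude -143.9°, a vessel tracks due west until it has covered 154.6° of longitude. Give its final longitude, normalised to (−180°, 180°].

+61.5°

Start at -143.9°; shift −154.6° → -298.5°.
-298.5° lies outside (−180°, 180°]; add 360° → +61.5°.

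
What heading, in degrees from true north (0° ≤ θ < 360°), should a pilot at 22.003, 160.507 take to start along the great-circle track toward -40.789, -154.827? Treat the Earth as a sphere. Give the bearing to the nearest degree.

Δλ = -154.827 − 160.507 = -315.334°; wrapped into (−180°, 180°]: 44.666°.
θ = atan2( sin Δλ · cos φ₂ , cos φ₁ · sin φ₂ − sin φ₁ · cos φ₂ · cos Δλ )
  = atan2(0.53224, -0.80744) = 146.608° → normalised to [0°, 360°): 146.608°.

147°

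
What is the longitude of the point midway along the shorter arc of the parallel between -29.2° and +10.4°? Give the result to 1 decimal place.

Signed shortest Δλ from -29.2° to +10.4° is +39.6°.
Midpoint longitude = -29.2° + (+39.6°)/2 = -29.2° + 19.8° = -9.4°.

-9.4°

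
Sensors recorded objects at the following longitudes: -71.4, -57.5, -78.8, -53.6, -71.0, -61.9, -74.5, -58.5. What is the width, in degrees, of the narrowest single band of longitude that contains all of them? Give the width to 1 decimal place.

Sort the longitudes: -78.8°, -74.5°, -71.4°, -71.0°, -61.9°, -58.5°, -57.5°, -53.6°.
Eastward gaps between consecutive values (wrapping around): 4.3°, 3.1°, 0.4°, 9.1°, 3.4°, 1.0°, 3.9°, 334.8°.
Largest gap = 334.8° ⇒ minimal covering band is its complement: 360° − 334.8° = 25.2°.
Band runs from -78.8° eastward to -53.6°.

25.2°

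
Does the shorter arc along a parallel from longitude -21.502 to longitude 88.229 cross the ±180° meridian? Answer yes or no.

Signed shortest Δλ = ((88.229 − -21.502 + 180) mod 360) − 180 = 109.731°.
Going east by 109.731° from -21.502° reaches +88.229° without touching 180°.

No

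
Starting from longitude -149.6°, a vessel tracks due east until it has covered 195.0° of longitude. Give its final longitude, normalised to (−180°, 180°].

Start at -149.6°; shift +195.0° → +45.4°.
+45.4° already lies in (−180°, 180°].

+45.4°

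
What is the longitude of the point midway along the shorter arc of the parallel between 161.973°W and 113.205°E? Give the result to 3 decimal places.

Signed shortest Δλ from -161.973° to +113.205° is -84.822°.
Midpoint longitude = -161.973° + (-84.822°)/2 = -161.973° − 42.411° = -204.384°.
Normalise into (−180°, 180°]: +155.616°.
(The naïve average (-161.973 + +113.205)/2 = -24.384° is on the wrong side of the globe.)

155.616°E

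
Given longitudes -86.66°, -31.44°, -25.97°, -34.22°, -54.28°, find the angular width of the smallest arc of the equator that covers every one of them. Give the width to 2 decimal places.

Sort the longitudes: -86.66°, -54.28°, -34.22°, -31.44°, -25.97°.
Eastward gaps between consecutive values (wrapping around): 32.38°, 20.06°, 2.78°, 5.47°, 299.31°.
Largest gap = 299.31° ⇒ minimal covering band is its complement: 360° − 299.31° = 60.69°.
Band runs from -86.66° eastward to -25.97°.

60.69°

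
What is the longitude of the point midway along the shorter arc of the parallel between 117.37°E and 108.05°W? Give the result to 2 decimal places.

175.34°W

Signed shortest Δλ from +117.37° to -108.05° is +134.58°.
Midpoint longitude = +117.37° + (+134.58°)/2 = +117.37° + 67.29° = +184.66°.
Normalise into (−180°, 180°]: -175.34°.
(The naïve average (+117.37 + -108.05)/2 = 4.66° is on the wrong side of the globe.)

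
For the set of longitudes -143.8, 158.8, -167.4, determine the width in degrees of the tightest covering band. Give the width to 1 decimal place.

57.4°

Sort the longitudes: -167.4°, -143.8°, +158.8°.
Eastward gaps between consecutive values (wrapping around): 23.6°, 302.6°, 33.8°.
Largest gap = 302.6° ⇒ minimal covering band is its complement: 360° − 302.6° = 57.4°.
Band runs from +158.8° eastward to -143.8°, crossing the antimeridian.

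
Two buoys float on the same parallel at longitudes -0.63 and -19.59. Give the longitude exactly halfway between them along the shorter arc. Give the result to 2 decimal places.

-10.11°

Signed shortest Δλ from -0.63° to -19.59° is -18.96°.
Midpoint longitude = -0.63° + (-18.96°)/2 = -0.63° − 9.48° = -10.11°.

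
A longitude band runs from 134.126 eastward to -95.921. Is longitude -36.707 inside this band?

No

Band width going east from +134.126° to -95.921°: ((-95.921 − 134.126) mod 360) = 129.953°.
Offset of -36.707° east of the west edge: ((-36.707 − 134.126) mod 360) = 189.167°.
189.167° > 129.953° ⇒ outside.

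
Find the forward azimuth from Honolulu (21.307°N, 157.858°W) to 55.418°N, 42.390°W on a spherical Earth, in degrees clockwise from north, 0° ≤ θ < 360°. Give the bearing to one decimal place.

Δλ = -42.390 − -157.858 = 115.468°.
θ = atan2( sin Δλ · cos φ₂ , cos φ₁ · sin φ₂ − sin φ₁ · cos φ₂ · cos Δλ )
  = atan2(0.51243, 0.85572) = 30.914° → normalised to [0°, 360°): 30.914°.

30.9°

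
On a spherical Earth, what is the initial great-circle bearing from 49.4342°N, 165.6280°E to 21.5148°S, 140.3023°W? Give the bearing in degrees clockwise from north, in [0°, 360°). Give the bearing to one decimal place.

Δλ = -140.3023 − 165.6280 = -305.9303°; wrapped into (−180°, 180°]: 54.0697°.
θ = atan2( sin Δλ · cos φ₂ , cos φ₁ · sin φ₂ − sin φ₁ · cos φ₂ · cos Δλ )
  = atan2(0.75331, -0.65321) = 130.929° → normalised to [0°, 360°): 130.929°.

130.9°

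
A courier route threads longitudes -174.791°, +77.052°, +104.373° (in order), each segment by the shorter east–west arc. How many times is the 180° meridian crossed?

1

Leg 1: -174.791° → +77.052°, shortest Δλ = -108.157° (west) — crosses 180°.
Leg 2: +77.052° → +104.373°, shortest Δλ = 27.321° (east) — does not cross 180°.
Total crossings: 1.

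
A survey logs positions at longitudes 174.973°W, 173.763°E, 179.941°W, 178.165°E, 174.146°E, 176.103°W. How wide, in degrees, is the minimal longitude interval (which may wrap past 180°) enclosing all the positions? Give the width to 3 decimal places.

Sort the longitudes: -179.941°, -176.103°, -174.973°, +173.763°, +174.146°, +178.165°.
Eastward gaps between consecutive values (wrapping around): 3.838°, 1.130°, 348.736°, 0.383°, 4.019°, 1.894°.
Largest gap = 348.736° ⇒ minimal covering band is its complement: 360° − 348.736° = 11.264°.
Band runs from +173.763° eastward to -174.973°, crossing the antimeridian.

11.264°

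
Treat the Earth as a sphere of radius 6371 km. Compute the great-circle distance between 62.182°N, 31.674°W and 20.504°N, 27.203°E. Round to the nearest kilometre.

6406 km

Δλ = 27.203 − -31.674 = 58.877°.
Δφ = 20.504 − 62.182 = -41.678°.
a = sin²(Δφ/2) + cos φ₁ · cos φ₂ · sin²(Δλ/2) = 0.232140.
c = 2·atan2(√a, √(1−a)) = 1.00544 rad → d = 6371·c ≈ 6405.63 km.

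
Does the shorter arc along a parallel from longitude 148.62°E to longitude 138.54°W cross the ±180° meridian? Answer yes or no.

Naïve |-138.54 − 148.62| = 287.16° > 180°, so the shorter arc goes the other way round — across 180°.
Signed shortest Δλ = ((-138.54 − 148.62 + 180) mod 360) − 180 = 72.84°.
Going east by 72.84° from +148.62° passes through 180° before reaching -138.54°.

Yes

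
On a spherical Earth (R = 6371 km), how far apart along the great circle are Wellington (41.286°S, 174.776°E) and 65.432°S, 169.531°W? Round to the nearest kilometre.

2861 km

Δλ = -169.531 − 174.776 = -344.307°; wrapped into (−180°, 180°]: 15.693°.
Δφ = -65.432 − -41.286 = -24.146°.
a = sin²(Δφ/2) + cos φ₁ · cos φ₂ · sin²(Δλ/2) = 0.049570.
c = 2·atan2(√a, √(1−a)) = 0.44905 rad → d = 6371·c ≈ 2860.89 km.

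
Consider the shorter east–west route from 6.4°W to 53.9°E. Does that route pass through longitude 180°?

No

Signed shortest Δλ = ((53.9 − -6.4 + 180) mod 360) − 180 = 60.3°.
Going east by 60.3° from -6.4° reaches +53.9° without touching 180°.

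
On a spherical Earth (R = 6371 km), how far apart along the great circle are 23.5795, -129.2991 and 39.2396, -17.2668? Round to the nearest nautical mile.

Δλ = -17.2668 − -129.2991 = 112.0323°.
Δφ = 39.2396 − 23.5795 = 15.6601°.
a = sin²(Δφ/2) + cos φ₁ · cos φ₂ · sin²(Δλ/2) = 0.506621.
c = 2·atan2(√a, √(1−a)) = 1.58404 rad → d = 6371·c ≈ 10091.92 km ≈ 5449.20 nmi.

5449 nmi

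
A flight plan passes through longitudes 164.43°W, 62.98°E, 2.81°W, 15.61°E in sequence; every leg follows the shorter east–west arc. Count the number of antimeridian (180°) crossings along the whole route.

1

Leg 1: -164.43° → +62.98°, shortest Δλ = -132.59° (west) — crosses 180°.
Leg 2: +62.98° → -2.81°, shortest Δλ = -65.79° (west) — does not cross 180°.
Leg 3: -2.81° → +15.61°, shortest Δλ = 18.42° (east) — does not cross 180°.
Total crossings: 1.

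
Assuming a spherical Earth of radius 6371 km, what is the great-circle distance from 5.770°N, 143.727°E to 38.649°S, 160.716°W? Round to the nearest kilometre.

7547 km

Δλ = -160.716 − 143.727 = -304.443°; wrapped into (−180°, 180°]: 55.557°.
Δφ = -38.649 − 5.770 = -44.419°.
a = sin²(Δφ/2) + cos φ₁ · cos φ₂ · sin²(Δλ/2) = 0.311656.
c = 2·atan2(√a, √(1−a)) = 1.18458 rad → d = 6371·c ≈ 7546.95 km.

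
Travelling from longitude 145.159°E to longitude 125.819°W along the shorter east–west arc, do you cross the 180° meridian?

Yes

Naïve |-125.819 − 145.159| = 270.978° > 180°, so the shorter arc goes the other way round — across 180°.
Signed shortest Δλ = ((-125.819 − 145.159 + 180) mod 360) − 180 = 89.022°.
Going east by 89.022° from +145.159° passes through 180° before reaching -125.819°.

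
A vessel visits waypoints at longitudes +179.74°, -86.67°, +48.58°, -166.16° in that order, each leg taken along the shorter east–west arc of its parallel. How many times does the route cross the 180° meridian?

2

Leg 1: +179.74° → -86.67°, shortest Δλ = 93.59° (east) — crosses 180°.
Leg 2: -86.67° → +48.58°, shortest Δλ = 135.25° (east) — does not cross 180°.
Leg 3: +48.58° → -166.16°, shortest Δλ = 145.26° (east) — crosses 180°.
Total crossings: 2.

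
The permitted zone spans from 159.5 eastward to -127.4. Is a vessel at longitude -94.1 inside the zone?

No

Band width going east from +159.5° to -127.4°: ((-127.4 − 159.5) mod 360) = 73.1°.
Offset of -94.1° east of the west edge: ((-94.1 − 159.5) mod 360) = 106.4°.
106.4° > 73.1° ⇒ outside.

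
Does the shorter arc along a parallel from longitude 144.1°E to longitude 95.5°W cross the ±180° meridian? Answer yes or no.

Yes

Naïve |-95.5 − 144.1| = 239.6° > 180°, so the shorter arc goes the other way round — across 180°.
Signed shortest Δλ = ((-95.5 − 144.1 + 180) mod 360) − 180 = 120.4°.
Going east by 120.4° from +144.1° passes through 180° before reaching -95.5°.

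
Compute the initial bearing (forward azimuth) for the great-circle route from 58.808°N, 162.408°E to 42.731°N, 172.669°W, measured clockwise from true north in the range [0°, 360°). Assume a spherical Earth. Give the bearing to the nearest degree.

125°

Δλ = -172.669 − 162.408 = -335.077°; wrapped into (−180°, 180°]: 24.923°.
θ = atan2( sin Δλ · cos φ₂ , cos φ₁ · sin φ₂ − sin φ₁ · cos φ₂ · cos Δλ )
  = atan2(0.30954, -0.21841) = 125.207° → normalised to [0°, 360°): 125.207°.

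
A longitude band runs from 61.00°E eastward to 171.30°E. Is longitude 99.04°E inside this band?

Yes

Band width going east from +61.00° to +171.30°: ((171.30 − 61.00) mod 360) = 110.30°.
Offset of +99.04° east of the west edge: ((99.04 − 61.00) mod 360) = 38.04°.
38.04° ≤ 110.30° ⇒ inside.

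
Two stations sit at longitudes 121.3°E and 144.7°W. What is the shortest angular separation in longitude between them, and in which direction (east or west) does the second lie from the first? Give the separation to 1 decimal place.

Raw difference: -144.7 − 121.3 = -266.0°.
Normalise into (−180°, 180°]: -266.0° + 360° = 94.0°.
Positive ⇒ the second point lies to the east; separation 94.0°.

94.0° east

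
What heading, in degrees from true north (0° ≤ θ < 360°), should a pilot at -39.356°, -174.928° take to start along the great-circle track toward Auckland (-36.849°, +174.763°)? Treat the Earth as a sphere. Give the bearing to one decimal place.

283.9°

Δλ = 174.763 − -174.928 = 349.691°; wrapped into (−180°, 180°]: -10.309°.
θ = atan2( sin Δλ · cos φ₂ , cos φ₁ · sin φ₂ − sin φ₁ · cos φ₂ · cos Δλ )
  = atan2(-0.14320, 0.03555) = -76.058° → normalised to [0°, 360°): 283.942°.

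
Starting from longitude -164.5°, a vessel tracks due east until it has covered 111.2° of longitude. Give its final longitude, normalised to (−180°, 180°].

Start at -164.5°; shift +111.2° → -53.3°.
-53.3° already lies in (−180°, 180°].

-53.3°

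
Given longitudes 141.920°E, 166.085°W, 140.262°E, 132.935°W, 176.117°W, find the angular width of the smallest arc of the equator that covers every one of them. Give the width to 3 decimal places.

Sort the longitudes: -176.117°, -166.085°, -132.935°, +140.262°, +141.920°.
Eastward gaps between consecutive values (wrapping around): 10.032°, 33.150°, 273.197°, 1.658°, 41.963°.
Largest gap = 273.197° ⇒ minimal covering band is its complement: 360° − 273.197° = 86.803°.
Band runs from +140.262° eastward to -132.935°, crossing the antimeridian.

86.803°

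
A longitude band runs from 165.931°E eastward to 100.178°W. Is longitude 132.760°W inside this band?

Yes

Band width going east from +165.931° to -100.178°: ((-100.178 − 165.931) mod 360) = 93.891°.
Offset of -132.760° east of the west edge: ((-132.760 − 165.931) mod 360) = 61.309°.
61.309° ≤ 93.891° ⇒ inside.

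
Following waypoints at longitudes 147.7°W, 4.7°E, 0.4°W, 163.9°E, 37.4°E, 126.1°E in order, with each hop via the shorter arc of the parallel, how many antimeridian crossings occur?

Leg 1: -147.7° → +4.7°, shortest Δλ = 152.4° (east) — does not cross 180°.
Leg 2: +4.7° → -0.4°, shortest Δλ = -5.1° (west) — does not cross 180°.
Leg 3: -0.4° → +163.9°, shortest Δλ = 164.3° (east) — does not cross 180°.
Leg 4: +163.9° → +37.4°, shortest Δλ = -126.5° (west) — does not cross 180°.
Leg 5: +37.4° → +126.1°, shortest Δλ = 88.7° (east) — does not cross 180°.
Total crossings: 0.

0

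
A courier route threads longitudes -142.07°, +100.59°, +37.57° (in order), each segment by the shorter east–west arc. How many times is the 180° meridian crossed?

1

Leg 1: -142.07° → +100.59°, shortest Δλ = -117.34° (west) — crosses 180°.
Leg 2: +100.59° → +37.57°, shortest Δλ = -63.02° (west) — does not cross 180°.
Total crossings: 1.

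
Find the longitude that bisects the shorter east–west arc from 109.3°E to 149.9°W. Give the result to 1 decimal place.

159.7°E

Signed shortest Δλ from +109.3° to -149.9° is +100.8°.
Midpoint longitude = +109.3° + (+100.8°)/2 = +109.3° + 50.4° = +159.7°.
(The naïve average (+109.3 + -149.9)/2 = -20.3° is on the wrong side of the globe.)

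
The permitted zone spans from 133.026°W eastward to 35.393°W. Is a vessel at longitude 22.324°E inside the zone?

No

Band width going east from -133.026° to -35.393°: ((-35.393 − -133.026) mod 360) = 97.633°.
Offset of +22.324° east of the west edge: ((22.324 − -133.026) mod 360) = 155.350°.
155.350° > 97.633° ⇒ outside.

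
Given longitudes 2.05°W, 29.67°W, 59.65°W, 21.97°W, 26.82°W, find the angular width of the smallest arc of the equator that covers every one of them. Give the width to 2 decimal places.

57.60°

Sort the longitudes: -59.65°, -29.67°, -26.82°, -21.97°, -2.05°.
Eastward gaps between consecutive values (wrapping around): 29.98°, 2.85°, 4.85°, 19.92°, 302.40°.
Largest gap = 302.40° ⇒ minimal covering band is its complement: 360° − 302.40° = 57.60°.
Band runs from -59.65° eastward to -2.05°.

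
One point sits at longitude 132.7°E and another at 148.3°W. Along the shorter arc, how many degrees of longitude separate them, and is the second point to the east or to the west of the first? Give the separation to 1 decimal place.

79.0° east

Raw difference: -148.3 − 132.7 = -281.0°.
Normalise into (−180°, 180°]: -281.0° + 360° = 79.0°.
Positive ⇒ the second point lies to the east; separation 79.0°.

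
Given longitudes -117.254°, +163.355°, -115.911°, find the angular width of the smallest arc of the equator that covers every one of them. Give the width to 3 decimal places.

80.734°

Sort the longitudes: -117.254°, -115.911°, +163.355°.
Eastward gaps between consecutive values (wrapping around): 1.343°, 279.266°, 79.391°.
Largest gap = 279.266° ⇒ minimal covering band is its complement: 360° − 279.266° = 80.734°.
Band runs from +163.355° eastward to -115.911°, crossing the antimeridian.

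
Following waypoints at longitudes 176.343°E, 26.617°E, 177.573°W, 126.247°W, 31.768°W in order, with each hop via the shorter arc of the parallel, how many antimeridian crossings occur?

1

Leg 1: +176.343° → +26.617°, shortest Δλ = -149.726° (west) — does not cross 180°.
Leg 2: +26.617° → -177.573°, shortest Δλ = 155.81° (east) — crosses 180°.
Leg 3: -177.573° → -126.247°, shortest Δλ = 51.326° (east) — does not cross 180°.
Leg 4: -126.247° → -31.768°, shortest Δλ = 94.479° (east) — does not cross 180°.
Total crossings: 1.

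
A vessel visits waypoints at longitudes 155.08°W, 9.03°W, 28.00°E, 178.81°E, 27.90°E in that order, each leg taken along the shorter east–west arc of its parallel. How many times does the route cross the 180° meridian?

0

Leg 1: -155.08° → -9.03°, shortest Δλ = 146.05° (east) — does not cross 180°.
Leg 2: -9.03° → +28.00°, shortest Δλ = 37.03° (east) — does not cross 180°.
Leg 3: +28.00° → +178.81°, shortest Δλ = 150.81° (east) — does not cross 180°.
Leg 4: +178.81° → +27.90°, shortest Δλ = -150.91° (west) — does not cross 180°.
Total crossings: 0.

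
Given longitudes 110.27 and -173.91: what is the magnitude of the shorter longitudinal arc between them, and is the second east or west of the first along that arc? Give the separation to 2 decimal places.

Raw difference: -173.91 − 110.27 = -284.18°.
Normalise into (−180°, 180°]: -284.18° + 360° = 75.82°.
Positive ⇒ the second point lies to the east; separation 75.82°.

75.82° east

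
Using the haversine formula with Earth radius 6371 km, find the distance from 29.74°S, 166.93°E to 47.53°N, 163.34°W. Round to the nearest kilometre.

9092 km

Δλ = -163.34 − 166.93 = -330.27°; wrapped into (−180°, 180°]: 29.73°.
Δφ = 47.53 − -29.74 = 77.27°.
a = sin²(Δφ/2) + cos φ₁ · cos φ₂ · sin²(Δλ/2) = 0.428406.
c = 2·atan2(√a, √(1−a)) = 1.42712 rad → d = 6371·c ≈ 9092.15 km.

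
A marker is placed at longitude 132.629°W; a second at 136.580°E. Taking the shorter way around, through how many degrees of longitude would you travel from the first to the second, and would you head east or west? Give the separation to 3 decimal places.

Raw difference: 136.580 − -132.629 = 269.209°.
Normalise into (−180°, 180°]: 269.209° − 360° = -90.791°.
Negative ⇒ the second point lies to the west; separation 90.791°.

90.791° west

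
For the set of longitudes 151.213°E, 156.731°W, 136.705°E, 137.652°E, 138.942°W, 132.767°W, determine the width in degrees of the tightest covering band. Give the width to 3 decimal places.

90.528°

Sort the longitudes: -156.731°, -138.942°, -132.767°, +136.705°, +137.652°, +151.213°.
Eastward gaps between consecutive values (wrapping around): 17.789°, 6.175°, 269.472°, 0.947°, 13.561°, 52.056°.
Largest gap = 269.472° ⇒ minimal covering band is its complement: 360° − 269.472° = 90.528°.
Band runs from +136.705° eastward to -132.767°, crossing the antimeridian.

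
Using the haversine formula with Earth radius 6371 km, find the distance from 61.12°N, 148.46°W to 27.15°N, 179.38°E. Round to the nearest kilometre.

Δλ = 179.38 − -148.46 = 327.84°; wrapped into (−180°, 180°]: -32.16°.
Δφ = 27.15 − 61.12 = -33.97°.
a = sin²(Δφ/2) + cos φ₁ · cos φ₂ · sin²(Δλ/2) = 0.118305.
c = 2·atan2(√a, √(1−a)) = 0.70225 rad → d = 6371·c ≈ 4474.04 km.

4474 km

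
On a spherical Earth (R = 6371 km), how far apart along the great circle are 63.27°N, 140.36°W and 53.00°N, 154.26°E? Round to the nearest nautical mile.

Δλ = 154.26 − -140.36 = 294.62°; wrapped into (−180°, 180°]: -65.38°.
Δφ = 53.00 − 63.27 = -10.27°.
a = sin²(Δφ/2) + cos φ₁ · cos φ₂ · sin²(Δλ/2) = 0.086971.
c = 2·atan2(√a, √(1−a)) = 0.59872 rad → d = 6371·c ≈ 3814.44 km ≈ 2059.63 nmi.

2060 nmi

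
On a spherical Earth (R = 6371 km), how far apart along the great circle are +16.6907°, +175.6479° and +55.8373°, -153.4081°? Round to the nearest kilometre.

5077 km

Δλ = -153.4081 − 175.6479 = -329.0560°; wrapped into (−180°, 180°]: 30.9440°.
Δφ = 55.8373 − 16.6907 = 39.1466°.
a = sin²(Δφ/2) + cos φ₁ · cos φ₂ · sin²(Δλ/2) = 0.150512.
c = 2·atan2(√a, √(1−a)) = 0.79683 rad → d = 6371·c ≈ 5076.62 km.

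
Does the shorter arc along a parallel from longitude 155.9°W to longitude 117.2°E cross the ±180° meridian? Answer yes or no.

Naïve |117.2 − -155.9| = 273.1° > 180°, so the shorter arc goes the other way round — across 180°.
Signed shortest Δλ = ((117.2 − -155.9 + 180) mod 360) − 180 = -86.9°.
Going west by 86.9° from -155.9° passes through 180° before reaching +117.2°.

Yes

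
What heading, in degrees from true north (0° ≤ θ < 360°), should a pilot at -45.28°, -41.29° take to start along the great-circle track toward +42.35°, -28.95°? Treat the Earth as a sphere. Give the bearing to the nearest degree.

9°

Δλ = -28.95 − -41.29 = 12.34°.
θ = atan2( sin Δλ · cos φ₂ , cos φ₁ · sin φ₂ − sin φ₁ · cos φ₂ · cos Δλ )
  = atan2(0.15794, 0.98701) = 9.091° → normalised to [0°, 360°): 9.091°.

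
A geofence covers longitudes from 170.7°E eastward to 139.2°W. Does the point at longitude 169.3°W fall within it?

Yes

Band width going east from +170.7° to -139.2°: ((-139.2 − 170.7) mod 360) = 50.1°.
Offset of -169.3° east of the west edge: ((-169.3 − 170.7) mod 360) = 20.0°.
20.0° ≤ 50.1° ⇒ inside.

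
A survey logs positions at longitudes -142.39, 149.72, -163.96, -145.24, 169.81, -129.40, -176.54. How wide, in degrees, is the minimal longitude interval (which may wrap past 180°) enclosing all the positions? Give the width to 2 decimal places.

Sort the longitudes: -176.54°, -163.96°, -145.24°, -142.39°, -129.40°, +149.72°, +169.81°.
Eastward gaps between consecutive values (wrapping around): 12.58°, 18.72°, 2.85°, 12.99°, 279.12°, 20.09°, 13.65°.
Largest gap = 279.12° ⇒ minimal covering band is its complement: 360° − 279.12° = 80.88°.
Band runs from +149.72° eastward to -129.40°, crossing the antimeridian.

80.88°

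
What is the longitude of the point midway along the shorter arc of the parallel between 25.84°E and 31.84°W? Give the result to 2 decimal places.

3.00°W

Signed shortest Δλ from +25.84° to -31.84° is -57.68°.
Midpoint longitude = +25.84° + (-57.68°)/2 = +25.84° − 28.84° = -3.00°.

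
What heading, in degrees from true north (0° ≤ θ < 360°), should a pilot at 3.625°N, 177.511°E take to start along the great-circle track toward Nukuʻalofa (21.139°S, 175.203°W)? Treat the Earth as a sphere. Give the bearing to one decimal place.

Δλ = -175.203 − 177.511 = -352.714°; wrapped into (−180°, 180°]: 7.286°.
θ = atan2( sin Δλ · cos φ₂ , cos φ₁ · sin φ₂ − sin φ₁ · cos φ₂ · cos Δλ )
  = atan2(0.11829, -0.41841) = 164.214° → normalised to [0°, 360°): 164.214°.

164.2°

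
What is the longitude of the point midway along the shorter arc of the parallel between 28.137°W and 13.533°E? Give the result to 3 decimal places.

Signed shortest Δλ from -28.137° to +13.533° is +41.670°.
Midpoint longitude = -28.137° + (+41.670°)/2 = -28.137° + 20.835° = -7.302°.

7.302°W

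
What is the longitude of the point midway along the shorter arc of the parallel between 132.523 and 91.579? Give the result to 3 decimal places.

+112.051°

Signed shortest Δλ from +132.523° to +91.579° is -40.944°.
Midpoint longitude = +132.523° + (-40.944°)/2 = +132.523° − 20.472° = +112.051°.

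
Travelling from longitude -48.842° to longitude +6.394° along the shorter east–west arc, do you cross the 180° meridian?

No

Signed shortest Δλ = ((6.394 − -48.842 + 180) mod 360) − 180 = 55.236°.
Going east by 55.236° from -48.842° reaches +6.394° without touching 180°.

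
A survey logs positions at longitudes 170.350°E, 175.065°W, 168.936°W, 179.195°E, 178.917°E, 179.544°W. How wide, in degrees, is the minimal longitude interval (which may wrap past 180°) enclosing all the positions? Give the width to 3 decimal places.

20.714°

Sort the longitudes: -179.544°, -175.065°, -168.936°, +170.350°, +178.917°, +179.195°.
Eastward gaps between consecutive values (wrapping around): 4.479°, 6.129°, 339.286°, 8.567°, 0.278°, 1.261°.
Largest gap = 339.286° ⇒ minimal covering band is its complement: 360° − 339.286° = 20.714°.
Band runs from +170.350° eastward to -168.936°, crossing the antimeridian.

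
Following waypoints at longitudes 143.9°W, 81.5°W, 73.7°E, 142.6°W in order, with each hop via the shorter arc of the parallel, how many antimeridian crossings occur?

Leg 1: -143.9° → -81.5°, shortest Δλ = 62.4° (east) — does not cross 180°.
Leg 2: -81.5° → +73.7°, shortest Δλ = 155.2° (east) — does not cross 180°.
Leg 3: +73.7° → -142.6°, shortest Δλ = 143.7° (east) — crosses 180°.
Total crossings: 1.

1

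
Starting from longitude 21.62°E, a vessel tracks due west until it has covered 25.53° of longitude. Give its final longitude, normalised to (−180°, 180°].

3.91°W

Start at +21.62°; shift −25.53° → -3.91°.
-3.91° already lies in (−180°, 180°].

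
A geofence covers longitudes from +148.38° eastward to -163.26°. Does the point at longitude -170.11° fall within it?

Band width going east from +148.38° to -163.26°: ((-163.26 − 148.38) mod 360) = 48.36°.
Offset of -170.11° east of the west edge: ((-170.11 − 148.38) mod 360) = 41.51°.
41.51° ≤ 48.36° ⇒ inside.

Yes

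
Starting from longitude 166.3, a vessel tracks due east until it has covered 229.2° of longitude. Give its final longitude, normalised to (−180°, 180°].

+35.5°

Start at +166.3°; shift +229.2° → +395.5°.
+395.5° lies outside (−180°, 180°]; subtract 360° → +35.5°.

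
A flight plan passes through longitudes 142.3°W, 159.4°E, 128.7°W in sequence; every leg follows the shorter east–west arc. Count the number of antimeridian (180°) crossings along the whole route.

Leg 1: -142.3° → +159.4°, shortest Δλ = -58.3° (west) — crosses 180°.
Leg 2: +159.4° → -128.7°, shortest Δλ = 71.9° (east) — crosses 180°.
Total crossings: 2.

2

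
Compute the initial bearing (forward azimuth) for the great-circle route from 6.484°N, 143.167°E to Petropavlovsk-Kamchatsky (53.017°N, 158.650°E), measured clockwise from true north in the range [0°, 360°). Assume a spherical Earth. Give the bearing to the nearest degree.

12°

Δλ = 158.650 − 143.167 = 15.483°.
θ = atan2( sin Δλ · cos φ₂ , cos φ₁ · sin φ₂ − sin φ₁ · cos φ₂ · cos Δλ )
  = atan2(0.16059, 0.72824) = 12.436° → normalised to [0°, 360°): 12.436°.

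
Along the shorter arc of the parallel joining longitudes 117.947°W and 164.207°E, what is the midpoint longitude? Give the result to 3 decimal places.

Signed shortest Δλ from -117.947° to +164.207° is -77.846°.
Midpoint longitude = -117.947° + (-77.846°)/2 = -117.947° − 38.923° = -156.870°.
(The naïve average (-117.947 + +164.207)/2 = 23.13° is on the wrong side of the globe.)

156.870°W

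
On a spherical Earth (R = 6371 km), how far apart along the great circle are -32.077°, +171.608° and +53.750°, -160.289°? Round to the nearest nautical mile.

5357 nmi

Δλ = -160.289 − 171.608 = -331.897°; wrapped into (−180°, 180°]: 28.103°.
Δφ = 53.750 − -32.077 = 85.827°.
a = sin²(Δφ/2) + cos φ₁ · cos φ₂ · sin²(Δλ/2) = 0.493151.
c = 2·atan2(√a, √(1−a)) = 1.55710 rad → d = 6371·c ≈ 9920.28 km ≈ 5356.52 nmi.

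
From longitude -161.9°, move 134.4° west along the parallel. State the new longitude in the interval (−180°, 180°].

Start at -161.9°; shift −134.4° → -296.3°.
-296.3° lies outside (−180°, 180°]; add 360° → +63.7°.

+63.7°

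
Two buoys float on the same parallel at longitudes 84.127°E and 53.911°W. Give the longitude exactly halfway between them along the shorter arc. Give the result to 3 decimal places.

15.108°E

Signed shortest Δλ from +84.127° to -53.911° is -138.038°.
Midpoint longitude = +84.127° + (-138.038°)/2 = +84.127° − 69.019° = +15.108°.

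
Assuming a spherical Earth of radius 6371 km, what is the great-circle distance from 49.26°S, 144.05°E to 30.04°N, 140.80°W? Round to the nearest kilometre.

Δλ = -140.80 − 144.05 = -284.85°; wrapped into (−180°, 180°]: 75.15°.
Δφ = 30.04 − -49.26 = 79.30°.
a = sin²(Δφ/2) + cos φ₁ · cos φ₂ · sin²(Δλ/2) = 0.617252.
c = 2·atan2(√a, √(1−a)) = 1.80750 rad → d = 6371·c ≈ 11515.61 km.

11516 km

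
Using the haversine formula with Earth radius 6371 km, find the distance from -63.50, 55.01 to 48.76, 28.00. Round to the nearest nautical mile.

Δλ = 28.00 − 55.01 = -27.01°.
Δφ = 48.76 − -63.50 = 112.26°.
a = sin²(Δφ/2) + cos φ₁ · cos φ₂ · sin²(Δλ/2) = 0.705446.
c = 2·atan2(√a, √(1−a)) = 1.99423 rad → d = 6371·c ≈ 12705.24 km ≈ 6860.28 nmi.

6860 nmi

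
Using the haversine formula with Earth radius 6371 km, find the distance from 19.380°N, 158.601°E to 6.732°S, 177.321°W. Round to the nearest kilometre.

Δλ = -177.321 − 158.601 = -335.922°; wrapped into (−180°, 180°]: 24.078°.
Δφ = -6.732 − 19.380 = -26.112°.
a = sin²(Δφ/2) + cos φ₁ · cos φ₂ · sin²(Δλ/2) = 0.091789.
c = 2·atan2(√a, √(1−a)) = 0.61561 rad → d = 6371·c ≈ 3922.04 km.

3922 km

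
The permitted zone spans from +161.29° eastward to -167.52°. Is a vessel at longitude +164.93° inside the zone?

Yes

Band width going east from +161.29° to -167.52°: ((-167.52 − 161.29) mod 360) = 31.19°.
Offset of +164.93° east of the west edge: ((164.93 − 161.29) mod 360) = 3.64°.
3.64° ≤ 31.19° ⇒ inside.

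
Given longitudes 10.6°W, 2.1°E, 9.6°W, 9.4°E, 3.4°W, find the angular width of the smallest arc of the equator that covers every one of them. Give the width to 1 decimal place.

20.0°

Sort the longitudes: -10.6°, -9.6°, -3.4°, +2.1°, +9.4°.
Eastward gaps between consecutive values (wrapping around): 1.0°, 6.2°, 5.5°, 7.3°, 340.0°.
Largest gap = 340.0° ⇒ minimal covering band is its complement: 360° − 340.0° = 20.0°.
Band runs from -10.6° eastward to +9.4°.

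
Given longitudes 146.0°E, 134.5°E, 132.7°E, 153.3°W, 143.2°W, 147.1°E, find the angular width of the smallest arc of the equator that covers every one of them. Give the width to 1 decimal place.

Sort the longitudes: -153.3°, -143.2°, +132.7°, +134.5°, +146.0°, +147.1°.
Eastward gaps between consecutive values (wrapping around): 10.1°, 275.9°, 1.8°, 11.5°, 1.1°, 59.6°.
Largest gap = 275.9° ⇒ minimal covering band is its complement: 360° − 275.9° = 84.1°.
Band runs from +132.7° eastward to -143.2°, crossing the antimeridian.

84.1°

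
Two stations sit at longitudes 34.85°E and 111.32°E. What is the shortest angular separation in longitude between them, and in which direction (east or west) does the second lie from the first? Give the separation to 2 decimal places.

76.47° east

Raw difference: 111.32 − 34.85 = 76.47°.
Normalise into (−180°, 180°]: 76.47° stays 76.47°.
Positive ⇒ the second point lies to the east; separation 76.47°.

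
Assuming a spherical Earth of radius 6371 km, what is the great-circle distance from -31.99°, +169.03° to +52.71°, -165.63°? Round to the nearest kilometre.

Δλ = -165.63 − 169.03 = -334.66°; wrapped into (−180°, 180°]: 25.34°.
Δφ = 52.71 − -31.99 = 84.70°.
a = sin²(Δφ/2) + cos φ₁ · cos φ₂ · sin²(Δλ/2) = 0.478535.
c = 2·atan2(√a, √(1−a)) = 1.52785 rad → d = 6371·c ≈ 9733.95 km.

9734 km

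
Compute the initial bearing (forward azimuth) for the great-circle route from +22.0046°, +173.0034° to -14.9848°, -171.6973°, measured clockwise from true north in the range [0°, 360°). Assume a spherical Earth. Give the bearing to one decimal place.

Δλ = -171.6973 − 173.0034 = -344.7007°; wrapped into (−180°, 180°]: 15.2993°.
θ = atan2( sin Δλ · cos φ₂ , cos φ₁ · sin φ₂ − sin φ₁ · cos φ₂ · cos Δλ )
  = atan2(0.25489, -0.58884) = 156.594° → normalised to [0°, 360°): 156.594°.

156.6°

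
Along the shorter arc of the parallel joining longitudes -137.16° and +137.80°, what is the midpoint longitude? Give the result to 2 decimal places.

Signed shortest Δλ from -137.16° to +137.80° is -85.04°.
Midpoint longitude = -137.16° + (-85.04°)/2 = -137.16° − 42.52° = -179.68°.
(The naïve average (-137.16 + +137.80)/2 = 0.32° is on the wrong side of the globe.)

-179.68°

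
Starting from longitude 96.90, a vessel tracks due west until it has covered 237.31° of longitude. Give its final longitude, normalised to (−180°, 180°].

-140.41°

Start at +96.90°; shift −237.31° → -140.41°.
-140.41° already lies in (−180°, 180°].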